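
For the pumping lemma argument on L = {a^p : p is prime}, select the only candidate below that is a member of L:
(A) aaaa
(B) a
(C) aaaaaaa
(C) aaaaaaa

The pumping lemma is applied to a string s that lies in L, so first check membership of each option:
- (A) aaaa has length 4 = 2 × 2, which is not prime, so it is not in L ✗
- (B) a has length 1, which is not prime, so it is not in L ✗
- (C) aaaaaaa has length 7, which is prime, so it is in L ✓

Only (C) aaaaaaa is in L, so it is the only candidate that could play the role of s.
(In a complete proof one picks s in terms of the pumping length p so that |s| ≥ p is guaranteed; a fixed string like aaaaaaa illustrates the shape of such an s.)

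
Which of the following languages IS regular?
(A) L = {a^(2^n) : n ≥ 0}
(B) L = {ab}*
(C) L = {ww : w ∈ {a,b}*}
(B) {ab}*

(B) L = {ab}* is regular.

This can be recognized by a finite automaton (DFA/NFA).
Regular expressions like {ab}* define regular languages.

The other choices are not regular:
- {a^(2^n) : n ≥ 0}: After pumping, length is no longer a power of 2
- {ww : w ∈ {a,b}*}: After pumping, the two halves no longer match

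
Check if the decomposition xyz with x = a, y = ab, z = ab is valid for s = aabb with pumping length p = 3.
Violated: xyz = s

The decomposition x = a, y = ab, z = ab for s = aabb with p = 3
violates the constraint: xyz = s

xyz = 'a' + 'ab' + 'ab' = 'aabab' ≠ 'aabb' = s. The decomposition doesn't reconstruct s.

Pumping lemma constraints:
1. xyz = s (decomposition is valid)
2. |xy| ≤ p
3. |y| > 0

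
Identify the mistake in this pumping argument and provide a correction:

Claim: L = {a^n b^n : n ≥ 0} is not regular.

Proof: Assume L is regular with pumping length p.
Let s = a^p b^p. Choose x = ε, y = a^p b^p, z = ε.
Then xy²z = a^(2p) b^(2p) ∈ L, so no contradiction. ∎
Error: The decomposition violates |xy| ≤ p. With y = a^p b^p, |xy| = |y| = 2p > p. (The proof also miscomputes xy²z, which would be a^p b^p a^p b^p rather than a^(2p) b^(2p), and it wrongly treats one harmless decomposition as settling the matter — the prover does not get to choose the decomposition.)

Correction: The pumping lemma requires |xy| ≤ p, and the argument must handle every decomposition satisfying |xy| ≤ p, |y| ≥ 1. Since s starts with p a's, any such y consists only of a's, say y = a^k with k ≥ 1. Then xy²z = a^(p+k) b^p has unequal numbers of a's and b's, so xy²z ∉ L — the required contradiction.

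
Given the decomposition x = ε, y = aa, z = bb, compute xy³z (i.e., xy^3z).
aaaaaabb

Given x = '', y = 'aa', z = 'bb' and i = 3:

xy^3z = x + y·y·...·y (3 times) + z
       = '' + 'aa'^3 + 'bb'
       = '' + 'aaaaaa' + 'bb'
       = 'aaaaaabb'

The pumped string is 'aaaaaabb' with length 8.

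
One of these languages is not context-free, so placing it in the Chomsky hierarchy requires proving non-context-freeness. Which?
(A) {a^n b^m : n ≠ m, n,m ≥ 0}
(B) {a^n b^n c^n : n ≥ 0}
(B) {a^n b^n c^n : n ≥ 0}

(B) {a^n b^n c^n : n ≥ 0} requires the CFL pumping lemma.

- {a^n b^m : n ≠ m, n,m ≥ 0} is context-free (but not regular)
  • Can be shown non-regular with the regular pumping lemma
  • After pumping a's, we can make n = m

- {a^n b^n c^n : n ≥ 0} is NOT context-free
  • Requires the CFL pumping lemma to prove
  • Cannot maintain three equal counts simultaneously

The CFL pumping lemma is "stronger" in that it can prove non-membership
in the larger class of context-free languages.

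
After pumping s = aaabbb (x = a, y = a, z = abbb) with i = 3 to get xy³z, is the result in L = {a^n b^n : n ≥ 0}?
No

xy³z = a · aaa · abbb = aaaaabbb.
aaaaabbb has 5 a's and 3 b's; 5 ≠ 3, so it is not in L.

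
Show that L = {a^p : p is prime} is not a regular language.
Assume for contradiction that L is regular, and let p ≥ 1 be the pumping length given by the pumping lemma.
Choose a prime q with q ≥ p (one exists because there are infinitely many primes) and let s = a^q. Then s ∈ L and |s| = q ≥ p.
By the pumping lemma, s = xyz for some x, y, z with |xy| ≤ p, |y| ≥ 1, and xy^i z ∈ L for every i ≥ 0.
Here y = a^k for some k with 1 ≤ k ≤ p, and xy^i z = a^(q + (i − 1)k) for every i ≥ 0.

Take i = q + 1: |xy^(q+1) z| = q + qk = q(k + 1).
Both factors satisfy q ≥ 2 and k + 1 ≥ 2, so q(k + 1) is composite, and xy^(q+1) z ∉ L.

This contradicts the pumping lemma, which requires xy^i z ∈ L for all i ≥ 0.
Hence L = {a^p : p is prime} is not regular. ∎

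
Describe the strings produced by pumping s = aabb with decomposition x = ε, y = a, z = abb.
{xy^i z : i ≥ 0} = {a^(i+1) b^2 : i ≥ 0} = {abb, aabb, aaabb, ...}

With x = ε, y = a, z = abb: Starting with aabb and pumping the first 'a' (z = abb keeps the second 'a'), we get strings with i+1 a's followed by 2 b's for i = 0, 1, 2, ...; note bb is not produced because z always contributes one a.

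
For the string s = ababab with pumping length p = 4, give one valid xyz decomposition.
x = 'ab', y = 'a', z = 'bab'

For s = ababab and p = 4, one valid decomposition is:
- x = 'ab' (length 2)
- y = 'a' (length 1)
- z = 'bab' (length 3)

Verification:
- xyz = 'ab' + 'a' + 'bab' = ababab ✓
- |xy| = 3 ≤ 4 ✓
- |y| = 1 > 0 ✓

All pumping lemma constraints are satisfied.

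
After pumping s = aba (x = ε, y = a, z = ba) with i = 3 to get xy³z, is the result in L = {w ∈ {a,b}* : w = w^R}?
No

xy³z = ε · aaa · ba = aaaba.
aaaba reversed is abaaa ≠ aaaba, so it is not a palindrome and is not in L.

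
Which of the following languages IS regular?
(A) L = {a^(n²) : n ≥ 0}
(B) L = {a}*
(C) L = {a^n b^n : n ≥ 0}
(B) {a}*

(B) L = {a}* is regular.

This can be recognized by a finite automaton (DFA/NFA).
Regular expressions like {a}* define regular languages.

The other choices are not regular:
- {a^(n²) : n ≥ 0}: After pumping, length is no longer a perfect square
- {a^n b^n : n ≥ 0}: After pumping, the number of a's and b's become unequal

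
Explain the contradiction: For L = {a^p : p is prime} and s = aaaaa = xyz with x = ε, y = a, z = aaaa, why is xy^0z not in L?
xy⁰z = aaaa ∉ L

Pumping with i = 0 replaces y = a by y⁰ = ε:
- Original: s = xyz = aaaaa; aaaaa has length 5, which is prime, so it is in L
- Pumped: xy⁰z = ε · ε · aaaa = aaaa
- aaaa has length 4 = 2 × 2, which is not prime, so it is not in L

The pumping lemma would require xy⁰z ∈ L, so this decomposition yields a contradiction.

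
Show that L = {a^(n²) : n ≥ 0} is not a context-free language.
Assume for contradiction that L is context-free, and let p ≥ 1 be the pumping length given by the pumping lemma for CFLs.
Choose s = a^(p²). Then s ∈ L and |s| = p² ≥ p.
By the CFL pumping lemma, s = uvxyz for some u, v, x, y, z with |vxy| ≤ p, |vy| ≥ 1, and uv^i xy^i z ∈ L for every i ≥ 0.
All symbols are a's, so only lengths matter: let k = |vy|, with 1 ≤ k ≤ |vxy| ≤ p.

Take i = 2: |uv²xy²z| = p² + k, and p² < p² + k ≤ p² + p < (p + 1)².
So the length lies strictly between consecutive squares and is not a perfect square; uv²xy²z ∉ L.

This contradicts the CFL pumping lemma, which requires uv^i xy^i z ∈ L for all i ≥ 0.
Hence L = {a^(n²) : n ≥ 0} is not context-free. ∎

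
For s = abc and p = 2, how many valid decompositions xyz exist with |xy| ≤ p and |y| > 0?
3

For s = 'abc' with pumping length p = 2:

Constraints: |xy| ≤ 2, |y| > 0

Valid decompositions (|xy| ≤ p, |y| ≥ 1):
  • x='', y='a', z='bc'
  • x='a', y='b', z='c'
  • x='', y='ab', z='c'

Total count: 3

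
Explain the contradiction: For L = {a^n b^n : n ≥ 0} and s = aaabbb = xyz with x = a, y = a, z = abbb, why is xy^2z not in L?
xy²z = aaaabbb ∉ L

Pumping with i = 2 replaces y = a by y² = aa:
- Original: s = xyz = aaabbb; aaabbb = a^3 b^3 has equal counts (3 = 3), so it is in L
- Pumped: xy²z = a · aa · abbb = aaaabbb
- aaaabbb has 4 a's and 3 b's; 4 ≠ 3, so it is not in L

The pumping lemma would require xy²z ∈ L, so this decomposition yields a contradiction.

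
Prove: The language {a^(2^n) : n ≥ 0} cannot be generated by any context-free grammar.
Assume for contradiction that L is context-free, and let p ≥ 1 be the pumping length given by the pumping lemma for CFLs.
Choose s = a^(2^p). Then s ∈ L and |s| = 2^p ≥ p.
By the CFL pumping lemma, s = uvxyz for some u, v, x, y, z with |vxy| ≤ p, |vy| ≥ 1, and uv^i xy^i z ∈ L for every i ≥ 0.
All symbols are a's, so only lengths matter: let k = |vy|, with 1 ≤ k ≤ |vxy| ≤ p < 2^p.

Take i = 2: |uv²xy²z| = 2^p + k, and 2^p < 2^p + k < 2^p + 2^p = 2^(p+1).
So the length lies strictly between consecutive powers of two and is not a power of 2; uv²xy²z ∉ L.

This contradicts the CFL pumping lemma, which requires uv^i xy^i z ∈ L for all i ≥ 0.
Hence L = {a^(2^n) : n ≥ 0} is not context-free. ∎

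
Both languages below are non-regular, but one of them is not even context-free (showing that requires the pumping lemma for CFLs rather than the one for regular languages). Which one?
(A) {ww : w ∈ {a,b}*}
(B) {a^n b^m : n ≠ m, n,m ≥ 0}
(A) {ww : w ∈ {a,b}*}

(A) {ww : w ∈ {a,b}*} requires the CFL pumping lemma.

- {a^n b^m : n ≠ m, n,m ≥ 0} is context-free (but not regular)
  • Can be shown non-regular with the regular pumping lemma
  • After pumping a's, we can make n = m

- {ww : w ∈ {a,b}*} is NOT context-free
  • Requires the CFL pumping lemma to prove
  • Even a PDA cannot compare two arbitrary halves symbol by symbol; CFL pumping on a^p b^p a^p b^p fails

The CFL pumping lemma is "stronger" in that it can prove non-membership
in the larger class of context-free languages.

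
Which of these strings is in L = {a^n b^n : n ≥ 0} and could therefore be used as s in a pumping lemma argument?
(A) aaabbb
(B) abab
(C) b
(A) aaabbb

The pumping lemma is applied to a string s that lies in L, so first check membership of each option:
- (A) aaabbb = a^3 b^3 has equal counts (3 = 3), so it is in L ✓
- (B) abab has an a after a b, so it is not of the form a^n b^n and is not in L ✗
- (C) b has 0 a's and 1 b's; 0 ≠ 1, so it is not in L ✗

Only (A) aaabbb is in L, so it is the only candidate that could play the role of s.
(In a complete proof one picks s in terms of the pumping length p so that |s| ≥ p is guaranteed; a fixed string like aaabbb illustrates the shape of such an s.)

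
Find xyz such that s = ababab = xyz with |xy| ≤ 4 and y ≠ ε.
x = '', y = 'ab', z = 'abab'

For s = ababab and p = 4, one valid decomposition is:
- x = '' (length 0)
- y = 'ab' (length 2)
- z = 'abab' (length 4)

Verification:
- xyz = '' + 'ab' + 'abab' = ababab ✓
- |xy| = 2 ≤ 4 ✓
- |y| = 2 > 0 ✓

All pumping lemma constraints are satisfied.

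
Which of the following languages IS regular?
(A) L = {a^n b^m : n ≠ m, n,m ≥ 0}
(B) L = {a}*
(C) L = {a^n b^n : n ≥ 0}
(B) {a}*

(B) L = {a}* is regular.

This can be recognized by a finite automaton (DFA/NFA).
Regular expressions like {a}* define regular languages.

The other choices are not regular:
- {a^n b^m : n ≠ m, n,m ≥ 0}: After pumping a's, we can make n = m
- {a^n b^n : n ≥ 0}: After pumping, the number of a's and b's become unequal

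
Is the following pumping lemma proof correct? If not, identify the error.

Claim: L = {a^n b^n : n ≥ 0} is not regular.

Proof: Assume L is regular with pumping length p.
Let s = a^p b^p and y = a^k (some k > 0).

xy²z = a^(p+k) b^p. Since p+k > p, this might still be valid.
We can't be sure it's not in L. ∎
The proof is INCORRECT.

Error: The conclusion is wrong.
xy²z = a^(p+k) b^p is definitely NOT in L because the number of a's (p+k) ≠ number of b's (p).
The proof incorrectly doubts what is actually a valid contradiction.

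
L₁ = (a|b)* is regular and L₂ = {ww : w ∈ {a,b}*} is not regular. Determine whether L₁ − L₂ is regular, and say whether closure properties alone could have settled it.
No — L₁ − L₂ is not regular.

L₁ − L₂ is the complement of {ww} within {a,b}*. If it were regular, its complement {ww} would be regular as well (regular languages are closed under complement) — contradiction. So L₁ − L₂ is not regular.

Note that the bare facts "L₁ regular, L₂ non-regular" do not settle the question by themselves: the closure of regular languages under ∪, ∩, complement and difference applies only when BOTH operands are regular. With a non-regular operand the result can come out regular or non-regular depending on the specific languages, so one has to work out L₁ − L₂ for this particular pair, as above.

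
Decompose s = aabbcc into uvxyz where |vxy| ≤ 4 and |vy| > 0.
u='a', v='a', x='bb', y='c', z='c'

For s = aabbcc with pumping length p = 4:

One valid decomposition:
- u = 'a'
- v = 'a'
- x = 'bb'
- y = 'c'
- z = 'c'

Verification:
- uvxyz = 'a' + 'a' + 'bb' + 'c' + 'c' = aabbcc ✓
- |vxy| = |'abbc'| = 4 ≤ 4 ✓
- |vy| = |'ac'| = 2 > 0 ✓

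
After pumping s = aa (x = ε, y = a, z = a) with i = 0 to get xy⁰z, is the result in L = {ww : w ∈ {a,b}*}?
No

xy⁰z = ε · ε · a = a.
a has odd length 1, so it cannot be written as ww and is not in L.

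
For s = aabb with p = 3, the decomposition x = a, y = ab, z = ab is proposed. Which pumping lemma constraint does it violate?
Violated: xyz = s

The decomposition x = a, y = ab, z = ab for s = aabb with p = 3
violates the constraint: xyz = s

xyz = 'a' + 'ab' + 'ab' = 'aabab' ≠ 'aabb' = s. The decomposition doesn't reconstruct s.

Pumping lemma constraints:
1. xyz = s (decomposition is valid)
2. |xy| ≤ p
3. |y| > 0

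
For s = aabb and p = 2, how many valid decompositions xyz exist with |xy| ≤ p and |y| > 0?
3

For s = 'aabb' with pumping length p = 2:

Constraints: |xy| ≤ 2, |y| > 0

Valid decompositions (|xy| ≤ p, |y| ≥ 1):
  • x='', y='a', z='abb'
  • x='a', y='a', z='bb'
  • x='', y='aa', z='bb'

Total count: 3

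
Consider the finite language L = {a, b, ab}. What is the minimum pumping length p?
p = 3

For a finite language L, the pumping lemma holds vacuously if p > max|s| for s ∈ L.

The longest string in L = {a, b, ab} has length 2.
If p = 3, then no string s ∈ L has |s| ≥ p, so the condition is vacuously true.

The minimum pumping length is p = 3.

Why no smaller p works: for any p ≤ 2, the longest string s ∈ L has |s| = 2 ≥ p, so it would
have to be pumpable; but pumping up (i = 2, 3, ...) produces ever longer strings, which cannot all lie in the
finite language L. So the pumping property fails for every p ≤ 2.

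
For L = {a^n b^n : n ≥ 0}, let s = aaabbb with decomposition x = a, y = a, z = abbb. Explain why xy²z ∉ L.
xy²z = aaaabbb ∉ L

Pumping with i = 2 replaces y = a by y² = aa:
- Original: s = xyz = aaabbb; aaabbb = a^3 b^3 has equal counts (3 = 3), so it is in L
- Pumped: xy²z = a · aa · abbb = aaaabbb
- aaaabbb has 4 a's and 3 b's; 4 ≠ 3, so it is not in L

The pumping lemma would require xy²z ∈ L, so this decomposition yields a contradiction.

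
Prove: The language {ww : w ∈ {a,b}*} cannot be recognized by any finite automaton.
Assume for contradiction that L is regular, and let p ≥ 1 be the pumping length given by the pumping lemma.
Choose s = a^p b a^p b. Then s ∈ L (take w = a^p b) and |s| = 2p + 2 ≥ p.
By the pumping lemma, s = xyz for some x, y, z with |xy| ≤ p, |y| ≥ 1, and xy^i z ∈ L for every i ≥ 0.
Since |xy| ≤ p and the first p symbols of s are all a's, y = a^k for some k with 1 ≤ k ≤ p.

Take i = 2: t = xy²z = a^(p + k) b a^p b.
Suppose t = uu for some string u. The string t contains exactly two b's and ends in b, so u contains exactly one b and ends in b; hence u = a^j b for some j, and uu = a^j b a^j b. Comparing with t = a^(p + k) b a^p b forces j = p + k (first block) and j = p (second block), which is impossible since k ≥ 1. So t ∉ L.

This contradicts the pumping lemma, which requires xy^i z ∈ L for all i ≥ 0.
Hence L = {ww : w ∈ {a,b}*} is not regular. ∎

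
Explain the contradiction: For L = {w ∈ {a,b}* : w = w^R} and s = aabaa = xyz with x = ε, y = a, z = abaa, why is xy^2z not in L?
xy²z = aaabaa ∉ L

Pumping with i = 2 replaces y = a by y² = aa:
- Original: s = xyz = aabaa; aabaa reversed is aabaa, the same string, so it is a palindrome and is in L
- Pumped: xy²z = ε · aa · abaa = aaabaa
- aaabaa reversed is aabaaa ≠ aaabaa, so it is not a palindrome and is not in L

The pumping lemma would require xy²z ∈ L, so this decomposition yields a contradiction.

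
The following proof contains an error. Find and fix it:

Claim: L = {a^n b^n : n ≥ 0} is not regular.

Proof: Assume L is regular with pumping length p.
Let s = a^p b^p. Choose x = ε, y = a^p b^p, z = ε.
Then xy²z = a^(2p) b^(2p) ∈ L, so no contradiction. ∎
Error: The decomposition violates |xy| ≤ p. With y = a^p b^p, |xy| = |y| = 2p > p. (The proof also miscomputes xy²z, which would be a^p b^p a^p b^p rather than a^(2p) b^(2p), and it wrongly treats one harmless decomposition as settling the matter — the prover does not get to choose the decomposition.)

Correction: The pumping lemma requires |xy| ≤ p, and the argument must handle every decomposition satisfying |xy| ≤ p, |y| ≥ 1. Since s starts with p a's, any such y consists only of a's, say y = a^k with k ≥ 1. Then xy²z = a^(p+k) b^p has unequal numbers of a's and b's, so xy²z ∉ L — the required contradiction.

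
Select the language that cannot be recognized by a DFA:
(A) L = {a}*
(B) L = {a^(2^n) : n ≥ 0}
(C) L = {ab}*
(B) {a^(2^n) : n ≥ 0}

(B) L = {a^(2^n) : n ≥ 0} is NOT regular.

The pumping lemma can be used to prove this:
After pumping, length is no longer a power of 2

The other languages are regular because they can be recognized by finite automata.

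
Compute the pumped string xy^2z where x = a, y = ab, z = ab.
aababab

Given x = 'a', y = 'ab', z = 'ab' and i = 2:

xy^2z = x + y·y·...·y (2 times) + z
       = 'a' + 'ab'^2 + 'ab'
       = 'a' + 'abab' + 'ab'
       = 'aababab'

The pumped string is 'aababab' with length 7.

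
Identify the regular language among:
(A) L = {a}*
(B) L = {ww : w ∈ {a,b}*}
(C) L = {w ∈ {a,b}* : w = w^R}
(A) {a}*

(A) L = {a}* is regular.

This can be recognized by a finite automaton (DFA/NFA).
Regular expressions like {a}* define regular languages.

The other choices are not regular:
- {ww : w ∈ {a,b}*}: After pumping, the two halves no longer match
- {w ∈ {a,b}* : w = w^R}: After pumping, the string is no longer symmetric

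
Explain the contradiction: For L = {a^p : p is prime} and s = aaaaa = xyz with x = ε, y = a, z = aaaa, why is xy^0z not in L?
xy⁰z = aaaa ∉ L

Pumping with i = 0 replaces y = a by y⁰ = ε:
- Original: s = xyz = aaaaa; aaaaa has length 5, which is prime, so it is in L
- Pumped: xy⁰z = ε · ε · aaaa = aaaa
- aaaa has length 4 = 2 × 2, which is not prime, so it is not in L

The pumping lemma would require xy⁰z ∈ L, so this decomposition yields a contradiction.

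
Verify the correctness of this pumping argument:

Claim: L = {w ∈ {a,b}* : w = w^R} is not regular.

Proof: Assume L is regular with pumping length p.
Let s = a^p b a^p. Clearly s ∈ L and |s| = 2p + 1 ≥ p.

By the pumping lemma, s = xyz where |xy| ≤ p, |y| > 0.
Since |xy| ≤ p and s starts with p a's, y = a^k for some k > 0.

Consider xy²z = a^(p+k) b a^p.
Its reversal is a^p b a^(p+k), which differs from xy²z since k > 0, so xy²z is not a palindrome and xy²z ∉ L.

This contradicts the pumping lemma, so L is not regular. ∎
The proof is correct.

This proof is valid because:
1. s = a^p b a^p is in L and is chosen in terms of p, so |s| ≥ p holds for every p
2. The decomposition analysis is correct: |xy| ≤ p forces y to lie inside the leading a's
3. The contradiction is valid: a^(p+k) b a^p has more a's before the b than after it, so it is not a palindrome
4. The conclusion follows logically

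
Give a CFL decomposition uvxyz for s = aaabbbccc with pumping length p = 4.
u='aa', v='a', x='bb', y='b', z='ccc'

For s = aaabbbccc with pumping length p = 4:

One valid decomposition:
- u = 'aa'
- v = 'a'
- x = 'bb'
- y = 'b'
- z = 'ccc'

Verification:
- uvxyz = 'aa' + 'a' + 'bb' + 'b' + 'ccc' = aaabbbccc ✓
- |vxy| = |'abbb'| = 4 ≤ 4 ✓
- |vy| = |'ab'| = 2 > 0 ✓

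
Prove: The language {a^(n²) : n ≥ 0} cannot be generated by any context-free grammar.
Assume for contradiction that L is context-free, and let p ≥ 1 be the pumping length given by the pumping lemma for CFLs.
Choose s = a^(p²). Then s ∈ L and |s| = p² ≥ p.
By the CFL pumping lemma, s = uvxyz for some u, v, x, y, z with |vxy| ≤ p, |vy| ≥ 1, and uv^i xy^i z ∈ L for every i ≥ 0.
All symbols are a's, so only lengths matter: let k = |vy|, with 1 ≤ k ≤ |vxy| ≤ p.

Take i = 2: |uv²xy²z| = p² + k, and p² < p² + k ≤ p² + p < (p + 1)².
So the length lies strictly between consecutive squares and is not a perfect square; uv²xy²z ∉ L.

This contradicts the CFL pumping lemma, which requires uv^i xy^i z ∈ L for all i ≥ 0.
Hence L = {a^(n²) : n ≥ 0} is not context-free. ∎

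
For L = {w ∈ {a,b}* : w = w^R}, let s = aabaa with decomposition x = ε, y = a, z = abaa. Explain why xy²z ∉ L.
xy²z = aaabaa ∉ L

Pumping with i = 2 replaces y = a by y² = aa:
- Original: s = xyz = aabaa; aabaa reversed is aabaa, the same string, so it is a palindrome and is in L
- Pumped: xy²z = ε · aa · abaa = aaabaa
- aaabaa reversed is aabaaa ≠ aaabaa, so it is not a palindrome and is not in L

The pumping lemma would require xy²z ∈ L, so this decomposition yields a contradiction.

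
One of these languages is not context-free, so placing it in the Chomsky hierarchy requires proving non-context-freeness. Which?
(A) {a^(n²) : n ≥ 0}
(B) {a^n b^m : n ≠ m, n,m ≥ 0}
(A) {a^(n²) : n ≥ 0}

(A) {a^(n²) : n ≥ 0} requires the CFL pumping lemma.

- {a^n b^m : n ≠ m, n,m ≥ 0} is context-free (but not regular)
  • Can be shown non-regular with the regular pumping lemma
  • After pumping a's, we can make n = m

- {a^(n²) : n ≥ 0} is NOT context-free
  • Requires the CFL pumping lemma to prove
  • Gaps between squares grow unboundedly

The CFL pumping lemma is "stronger" in that it can prove non-membership
in the larger class of context-free languages.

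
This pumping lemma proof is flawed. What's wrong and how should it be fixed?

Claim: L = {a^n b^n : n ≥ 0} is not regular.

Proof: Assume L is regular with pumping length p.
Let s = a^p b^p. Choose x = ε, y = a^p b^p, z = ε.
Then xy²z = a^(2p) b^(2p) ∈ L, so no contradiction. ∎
Error: The decomposition violates |xy| ≤ p. With y = a^p b^p, |xy| = |y| = 2p > p. (The proof also miscomputes xy²z, which would be a^p b^p a^p b^p rather than a^(2p) b^(2p), and it wrongly treats one harmless decomposition as settling the matter — the prover does not get to choose the decomposition.)

Correction: The pumping lemma requires |xy| ≤ p, and the argument must handle every decomposition satisfying |xy| ≤ p, |y| ≥ 1. Since s starts with p a's, any such y consists only of a's, say y = a^k with k ≥ 1. Then xy²z = a^(p+k) b^p has unequal numbers of a's and b's, so xy²z ∉ L — the required contradiction.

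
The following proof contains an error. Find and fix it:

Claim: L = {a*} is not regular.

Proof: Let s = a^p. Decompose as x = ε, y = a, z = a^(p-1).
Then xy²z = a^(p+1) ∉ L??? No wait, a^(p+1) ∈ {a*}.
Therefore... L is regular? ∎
Error: The proof attempts to show a*  is not regular, but a* IS regular!

Correction: a* is a regular language (recognized by a simple DFA with one accepting state and self-loop on 'a'). The pumping lemma can only prove non-regularity, not regularity. For regular languages, pumping always works.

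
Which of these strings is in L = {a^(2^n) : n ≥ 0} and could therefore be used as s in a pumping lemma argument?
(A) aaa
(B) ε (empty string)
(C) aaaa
(C) aaaa

The pumping lemma is applied to a string s that lies in L, so first check membership of each option:
- (A) aaa has length 3, strictly between 2^1 = 2 and 2^2 = 4, so it is not in L ✗
- (B) ε has length 0, which is not a power of 2, so it is not in L ✗
- (C) aaaa has length 4 = 2^2, so it is in L ✓

Only (C) aaaa is in L, so it is the only candidate that could play the role of s.
(In a complete proof one picks s in terms of the pumping length p so that |s| ≥ p is guaranteed; a fixed string like aaaa illustrates the shape of such an s.)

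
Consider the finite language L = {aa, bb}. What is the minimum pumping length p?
p = 3

For a finite language L, the pumping lemma holds vacuously if p > max|s| for s ∈ L.

The longest string in L = {aa, bb} has length 2.
If p = 3, then no string s ∈ L has |s| ≥ p, so the condition is vacuously true.

The minimum pumping length is p = 3.

Why no smaller p works: for any p ≤ 2, the longest string s ∈ L has |s| = 2 ≥ p, so it would
have to be pumpable; but pumping up (i = 2, 3, ...) produces ever longer strings, which cannot all lie in the
finite language L. So the pumping property fails for every p ≤ 2.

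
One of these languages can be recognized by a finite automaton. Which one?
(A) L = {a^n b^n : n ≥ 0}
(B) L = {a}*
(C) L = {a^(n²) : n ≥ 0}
(B) {a}*

(B) L = {a}* is regular.

This can be recognized by a finite automaton (DFA/NFA).
Regular expressions like {a}* define regular languages.

The other choices are not regular:
- {a^(n²) : n ≥ 0}: After pumping, length is no longer a perfect square
- {a^n b^n : n ≥ 0}: After pumping, the number of a's and b's become unequal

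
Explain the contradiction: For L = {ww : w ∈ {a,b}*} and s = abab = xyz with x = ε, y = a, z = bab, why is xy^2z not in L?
xy²z = aabab ∉ L

Pumping with i = 2 replaces y = a by y² = aa:
- Original: s = xyz = abab; abab splits into halves ab · ab, which are equal, so it is in L (w = ab)
- Pumped: xy²z = ε · aa · bab = aabab
- aabab has odd length 5, so it cannot be written as ww and is not in L

The pumping lemma would require xy²z ∈ L, so this decomposition yields a contradiction.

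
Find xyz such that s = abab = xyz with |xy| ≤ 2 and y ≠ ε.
x = '', y = 'a', z = 'bab'

For s = abab and p = 2, one valid decomposition is:
- x = '' (length 0)
- y = 'a' (length 1)
- z = 'bab' (length 3)

Verification:
- xyz = '' + 'a' + 'bab' = abab ✓
- |xy| = 1 ≤ 2 ✓
- |y| = 1 > 0 ✓

All pumping lemma constraints are satisfied.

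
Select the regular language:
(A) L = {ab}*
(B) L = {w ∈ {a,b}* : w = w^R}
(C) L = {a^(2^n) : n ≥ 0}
(A) {ab}*

(A) L = {ab}* is regular.

This can be recognized by a finite automaton (DFA/NFA).
Regular expressions like {ab}* define regular languages.

The other choices are not regular:
- {w ∈ {a,b}* : w = w^R}: After pumping, the string is no longer symmetric
- {a^(2^n) : n ≥ 0}: After pumping, length is no longer a power of 2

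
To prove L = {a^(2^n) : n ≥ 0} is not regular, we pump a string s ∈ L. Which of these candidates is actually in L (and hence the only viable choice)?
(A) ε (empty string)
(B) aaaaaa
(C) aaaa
(C) aaaa

The pumping lemma is applied to a string s that lies in L, so first check membership of each option:
- (A) ε has length 0, which is not a power of 2, so it is not in L ✗
- (B) aaaaaa has length 6, strictly between 2^2 = 4 and 2^3 = 8, so it is not in L ✗
- (C) aaaa has length 4 = 2^2, so it is in L ✓

Only (C) aaaa is in L, so it is the only candidate that could play the role of s.
(In a complete proof one picks s in terms of the pumping length p so that |s| ≥ p is guaranteed; a fixed string like aaaa illustrates the shape of such an s.)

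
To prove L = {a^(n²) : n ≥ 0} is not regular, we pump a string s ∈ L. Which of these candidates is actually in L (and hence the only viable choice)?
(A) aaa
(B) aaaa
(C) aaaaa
(B) aaaa

The pumping lemma is applied to a string s that lies in L, so first check membership of each option:
- (A) aaa has length 3, strictly between 1² = 1 and 2² = 4, so it is not in L ✗
- (B) aaaa has length 4 = 2², a perfect square, so it is in L ✓
- (C) aaaaa has length 5, strictly between 2² = 4 and 3² = 9, so it is not in L ✗

Only (B) aaaa is in L, so it is the only candidate that could play the role of s.
(In a complete proof one picks s in terms of the pumping length p so that |s| ≥ p is guaranteed; a fixed string like aaaa illustrates the shape of such an s.)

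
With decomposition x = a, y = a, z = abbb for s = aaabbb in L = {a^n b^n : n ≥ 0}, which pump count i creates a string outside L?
i = 0

xy⁰z = a · ε · abbb = aabbb; aabbb has 2 a's and 3 b's; 2 ≠ 3, so it is not in L.
(Other choices also work, e.g. i = 2, 3; only i = 1 is guaranteed to stay in L since xy¹z = s.)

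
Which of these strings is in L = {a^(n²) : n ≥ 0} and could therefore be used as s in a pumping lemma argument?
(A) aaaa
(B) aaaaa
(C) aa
(A) aaaa

The pumping lemma is applied to a string s that lies in L, so first check membership of each option:
- (A) aaaa has length 4 = 2², a perfect square, so it is in L ✓
- (B) aaaaa has length 5, strictly between 2² = 4 and 3² = 9, so it is not in L ✗
- (C) aa has length 2, strictly between 1² = 1 and 2² = 4, so it is not in L ✗

Only (A) aaaa is in L, so it is the only candidate that could play the role of s.
(In a complete proof one picks s in terms of the pumping length p so that |s| ≥ p is guaranteed; a fixed string like aaaa illustrates the shape of such an s.)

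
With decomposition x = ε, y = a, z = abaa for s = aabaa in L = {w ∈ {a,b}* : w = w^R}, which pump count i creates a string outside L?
i = 2

xy²z = ε · aa · abaa = aaabaa; aaabaa reversed is aabaaa ≠ aaabaa, so it is not a palindrome and is not in L.
(Other choices also work, e.g. i = 0, 3; only i = 1 is guaranteed to stay in L since xy¹z = s.)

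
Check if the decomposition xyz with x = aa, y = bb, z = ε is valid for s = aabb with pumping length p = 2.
Violated: |xy| ≤ p

The decomposition x = aa, y = bb, z = ε for s = aabb with p = 2
violates the constraint: |xy| ≤ p

|xy| = |aabb| = 4 > 2 = p. The decomposition puts too many characters in xy.

Pumping lemma constraints:
1. xyz = s (decomposition is valid)
2. |xy| ≤ p
3. |y| > 0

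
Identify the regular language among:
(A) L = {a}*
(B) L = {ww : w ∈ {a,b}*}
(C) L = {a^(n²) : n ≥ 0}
(A) {a}*

(A) L = {a}* is regular.

This can be recognized by a finite automaton (DFA/NFA).
Regular expressions like {a}* define regular languages.

The other choices are not regular:
- {ww : w ∈ {a,b}*}: After pumping, the two halves no longer match
- {a^(n²) : n ≥ 0}: After pumping, length is no longer a perfect square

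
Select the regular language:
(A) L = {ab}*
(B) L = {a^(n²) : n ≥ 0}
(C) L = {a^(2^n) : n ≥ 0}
(A) {ab}*

(A) L = {ab}* is regular.

This can be recognized by a finite automaton (DFA/NFA).
Regular expressions like {ab}* define regular languages.

The other choices are not regular:
- {a^(n²) : n ≥ 0}: After pumping, length is no longer a perfect square
- {a^(2^n) : n ≥ 0}: After pumping, length is no longer a power of 2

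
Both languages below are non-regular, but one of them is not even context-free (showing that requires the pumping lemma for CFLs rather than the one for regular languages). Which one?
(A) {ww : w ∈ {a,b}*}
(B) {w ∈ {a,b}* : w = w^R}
(A) {ww : w ∈ {a,b}*}

(A) {ww : w ∈ {a,b}*} requires the CFL pumping lemma.

- {w ∈ {a,b}* : w = w^R} is context-free (but not regular)
  • Can be shown non-regular with the regular pumping lemma
  • After pumping, the string is no longer symmetric

- {ww : w ∈ {a,b}*} is NOT context-free
  • Requires the CFL pumping lemma to prove
  • Even a PDA cannot compare two arbitrary halves symbol by symbol; CFL pumping on a^p b^p a^p b^p fails

The CFL pumping lemma is "stronger" in that it can prove non-membership
in the larger class of context-free languages.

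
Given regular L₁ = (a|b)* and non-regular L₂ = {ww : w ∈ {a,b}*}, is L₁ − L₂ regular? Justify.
No — L₁ − L₂ is not regular.

L₁ − L₂ is the complement of {ww} within {a,b}*. If it were regular, its complement {ww} would be regular as well (regular languages are closed under complement) — contradiction. So L₁ − L₂ is not regular.

Note that the bare facts "L₁ regular, L₂ non-regular" do not settle the question by themselves: the closure of regular languages under ∪, ∩, complement and difference applies only when BOTH operands are regular. With a non-regular operand the result can come out regular or non-regular depending on the specific languages, so one has to work out L₁ − L₂ for this particular pair, as above.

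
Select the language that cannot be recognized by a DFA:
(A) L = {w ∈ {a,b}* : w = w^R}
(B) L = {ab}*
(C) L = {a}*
(A) {w ∈ {a,b}* : w = w^R}

(A) L = {w ∈ {a,b}* : w = w^R} is NOT regular.

The pumping lemma can be used to prove this:
After pumping, the string is no longer symmetric

The other languages are regular because they can be recognized by finite automata.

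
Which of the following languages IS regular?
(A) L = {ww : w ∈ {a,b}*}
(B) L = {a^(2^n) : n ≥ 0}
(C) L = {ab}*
(C) {ab}*

(C) L = {ab}* is regular.

This can be recognized by a finite automaton (DFA/NFA).
Regular expressions like {ab}* define regular languages.

The other choices are not regular:
- {a^(2^n) : n ≥ 0}: After pumping, length is no longer a power of 2
- {ww : w ∈ {a,b}*}: After pumping, the two halves no longer match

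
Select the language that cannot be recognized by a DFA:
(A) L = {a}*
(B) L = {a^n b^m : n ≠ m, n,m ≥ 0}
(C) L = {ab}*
(B) {a^n b^m : n ≠ m, n,m ≥ 0}

(B) L = {a^n b^m : n ≠ m, n,m ≥ 0} is NOT regular.

The pumping lemma can be used to prove this:
After pumping a's, we can make n = m

The other languages are regular because they can be recognized by finite automata.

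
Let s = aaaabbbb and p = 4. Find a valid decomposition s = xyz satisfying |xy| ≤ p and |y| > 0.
x = 'a', y = 'aa', z = 'abbbb'

For s = aaaabbbb and p = 4, one valid decomposition is:
- x = 'a' (length 1)
- y = 'aa' (length 2)
- z = 'abbbb' (length 5)

Verification:
- xyz = 'a' + 'aa' + 'abbbb' = aaaabbbb ✓
- |xy| = 3 ≤ 4 ✓
- |y| = 2 > 0 ✓

All pumping lemma constraints are satisfied.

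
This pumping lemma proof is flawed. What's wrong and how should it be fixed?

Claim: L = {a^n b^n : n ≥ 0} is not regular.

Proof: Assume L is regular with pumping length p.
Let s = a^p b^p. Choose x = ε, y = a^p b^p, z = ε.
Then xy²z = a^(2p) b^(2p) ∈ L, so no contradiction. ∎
Error: The decomposition violates |xy| ≤ p. With y = a^p b^p, |xy| = |y| = 2p > p. (The proof also miscomputes xy²z, which would be a^p b^p a^p b^p rather than a^(2p) b^(2p), and it wrongly treats one harmless decomposition as settling the matter — the prover does not get to choose the decomposition.)

Correction: The pumping lemma requires |xy| ≤ p, and the argument must handle every decomposition satisfying |xy| ≤ p, |y| ≥ 1. Since s starts with p a's, any such y consists only of a's, say y = a^k with k ≥ 1. Then xy²z = a^(p+k) b^p has unequal numbers of a's and b's, so xy²z ∉ L — the required contradiction.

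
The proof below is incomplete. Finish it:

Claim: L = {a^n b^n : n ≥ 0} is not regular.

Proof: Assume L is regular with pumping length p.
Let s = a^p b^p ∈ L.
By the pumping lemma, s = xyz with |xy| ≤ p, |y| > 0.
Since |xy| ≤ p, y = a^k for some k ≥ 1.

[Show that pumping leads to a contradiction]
Consider xy²z = a^(p+k) b^p.

Since k ≥ 1, we have p + k > p.
So xy²z has more a's than b's: (p+k) a's vs p b's.
This means xy²z ∉ L because a^n b^n requires equal counts.

This contradicts the pumping lemma which states xy²z ∈ L.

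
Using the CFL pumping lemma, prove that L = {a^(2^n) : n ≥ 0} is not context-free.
Assume for contradiction that L is context-free, and let p ≥ 1 be the pumping length given by the pumping lemma for CFLs.
Choose s = a^(2^p). Then s ∈ L and |s| = 2^p ≥ p.
By the CFL pumping lemma, s = uvxyz for some u, v, x, y, z with |vxy| ≤ p, |vy| ≥ 1, and uv^i xy^i z ∈ L for every i ≥ 0.
All symbols are a's, so only lengths matter: let k = |vy|, with 1 ≤ k ≤ |vxy| ≤ p < 2^p.

Take i = 2: |uv²xy²z| = 2^p + k, and 2^p < 2^p + k < 2^p + 2^p = 2^(p+1).
So the length lies strictly between consecutive powers of two and is not a power of 2; uv²xy²z ∉ L.

This contradicts the CFL pumping lemma, which requires uv^i xy^i z ∈ L for all i ≥ 0.
Hence L = {a^(2^n) : n ≥ 0} is not context-free. ∎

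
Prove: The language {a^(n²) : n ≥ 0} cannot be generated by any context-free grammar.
Assume for contradiction that L is context-free, and let p ≥ 1 be the pumping length given by the pumping lemma for CFLs.
Choose s = a^(p²). Then s ∈ L and |s| = p² ≥ p.
By the CFL pumping lemma, s = uvxyz for some u, v, x, y, z with |vxy| ≤ p, |vy| ≥ 1, and uv^i xy^i z ∈ L for every i ≥ 0.
All symbols are a's, so only lengths matter: let k = |vy|, with 1 ≤ k ≤ |vxy| ≤ p.

Take i = 2: |uv²xy²z| = p² + k, and p² < p² + k ≤ p² + p < (p + 1)².
So the length lies strictly between consecutive squares and is not a perfect square; uv²xy²z ∉ L.

This contradicts the CFL pumping lemma, which requires uv^i xy^i z ∈ L for all i ≥ 0.
Hence L = {a^(n²) : n ≥ 0} is not context-free. ∎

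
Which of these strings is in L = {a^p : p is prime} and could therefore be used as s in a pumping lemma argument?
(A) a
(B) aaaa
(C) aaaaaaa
(C) aaaaaaa

The pumping lemma is applied to a string s that lies in L, so first check membership of each option:
- (A) a has length 1, which is not prime, so it is not in L ✗
- (B) aaaa has length 4 = 2 × 2, which is not prime, so it is not in L ✗
- (C) aaaaaaa has length 7, which is prime, so it is in L ✓

Only (C) aaaaaaa is in L, so it is the only candidate that could play the role of s.
(In a complete proof one picks s in terms of the pumping length p so that |s| ≥ p is guaranteed; a fixed string like aaaaaaa illustrates the shape of such an s.)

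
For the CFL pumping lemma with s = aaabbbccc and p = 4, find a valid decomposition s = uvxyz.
u='aa', v='a', x='bb', y='b', z='ccc'

For s = aaabbbccc with pumping length p = 4:

One valid decomposition:
- u = 'aa'
- v = 'a'
- x = 'bb'
- y = 'b'
- z = 'ccc'

Verification:
- uvxyz = 'aa' + 'a' + 'bb' + 'b' + 'ccc' = aaabbbccc ✓
- |vxy| = |'abbb'| = 4 ≤ 4 ✓
- |vy| = |'ab'| = 2 > 0 ✓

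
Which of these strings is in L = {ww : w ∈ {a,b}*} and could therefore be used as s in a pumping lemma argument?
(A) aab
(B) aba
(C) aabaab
(C) aabaab

The pumping lemma is applied to a string s that lies in L, so first check membership of each option:
- (A) aab has odd length 3, so it cannot be written as ww and is not in L ✗
- (B) aba has odd length 3, so it cannot be written as ww and is not in L ✗
- (C) aabaab splits into halves aab · aab, which are equal, so it is in L (w = aab) ✓

Only (C) aabaab is in L, so it is the only candidate that could play the role of s.
(In a complete proof one picks s in terms of the pumping length p so that |s| ≥ p is guaranteed; a fixed string like aabaab illustrates the shape of such an s.)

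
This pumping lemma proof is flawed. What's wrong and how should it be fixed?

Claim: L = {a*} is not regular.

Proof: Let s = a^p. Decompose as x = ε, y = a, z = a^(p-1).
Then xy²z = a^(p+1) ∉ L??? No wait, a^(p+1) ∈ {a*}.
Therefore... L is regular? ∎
Error: The proof attempts to show a*  is not regular, but a* IS regular!

Correction: a* is a regular language (recognized by a simple DFA with one accepting state and self-loop on 'a'). The pumping lemma can only prove non-regularity, not regularity. For regular languages, pumping always works.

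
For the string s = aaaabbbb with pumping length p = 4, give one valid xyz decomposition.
x = '', y = 'aaa', z = 'abbbb'

For s = aaaabbbb and p = 4, one valid decomposition is:
- x = '' (length 0)
- y = 'aaa' (length 3)
- z = 'abbbb' (length 5)

Verification:
- xyz = '' + 'aaa' + 'abbbb' = aaaabbbb ✓
- |xy| = 3 ≤ 4 ✓
- |y| = 3 > 0 ✓

All pumping lemma constraints are satisfied.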